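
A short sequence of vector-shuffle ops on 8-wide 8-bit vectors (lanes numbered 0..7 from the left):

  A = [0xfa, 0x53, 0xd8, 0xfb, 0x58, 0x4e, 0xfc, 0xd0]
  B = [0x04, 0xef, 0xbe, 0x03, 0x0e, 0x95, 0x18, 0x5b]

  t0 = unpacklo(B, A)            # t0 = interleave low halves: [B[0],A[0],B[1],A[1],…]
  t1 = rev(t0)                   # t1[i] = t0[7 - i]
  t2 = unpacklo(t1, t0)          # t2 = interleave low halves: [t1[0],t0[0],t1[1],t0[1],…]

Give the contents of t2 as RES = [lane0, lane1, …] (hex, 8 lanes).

t0 = [0x04, 0xfa, 0xef, 0x53, 0xbe, 0xd8, 0x03, 0xfb]
t1 = [0xfb, 0x03, 0xd8, 0xbe, 0x53, 0xef, 0xfa, 0x04]
t2 = [0xfb, 0x04, 0x03, 0xfa, 0xd8, 0xef, 0xbe, 0x53]

RES = [0xfb, 0x04, 0x03, 0xfa, 0xd8, 0xef, 0xbe, 0x53]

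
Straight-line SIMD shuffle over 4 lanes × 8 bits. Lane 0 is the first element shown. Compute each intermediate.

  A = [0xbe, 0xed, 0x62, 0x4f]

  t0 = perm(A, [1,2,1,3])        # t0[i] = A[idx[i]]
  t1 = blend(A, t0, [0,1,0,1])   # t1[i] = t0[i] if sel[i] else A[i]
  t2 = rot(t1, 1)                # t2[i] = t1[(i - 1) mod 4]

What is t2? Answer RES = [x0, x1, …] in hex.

RES = [0x4f, 0xbe, 0x62, 0x62]

→ t0 |ed|62|ed|4f|
→ t1 |be|62|62|4f|
→ t2 |4f|be|62|62|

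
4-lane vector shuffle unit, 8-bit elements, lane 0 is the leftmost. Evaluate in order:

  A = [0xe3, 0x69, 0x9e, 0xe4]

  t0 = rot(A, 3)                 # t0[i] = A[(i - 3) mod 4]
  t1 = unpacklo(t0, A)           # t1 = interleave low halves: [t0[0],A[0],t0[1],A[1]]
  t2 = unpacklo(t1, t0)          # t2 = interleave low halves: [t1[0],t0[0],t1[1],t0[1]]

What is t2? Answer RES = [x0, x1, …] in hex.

→ t0 |69|9e|e4|e3|
→ t1 |69|e3|9e|69|
→ t2 |69|69|e3|9e|

RES = [ 0x69  0x69  0xe3  0x9e ]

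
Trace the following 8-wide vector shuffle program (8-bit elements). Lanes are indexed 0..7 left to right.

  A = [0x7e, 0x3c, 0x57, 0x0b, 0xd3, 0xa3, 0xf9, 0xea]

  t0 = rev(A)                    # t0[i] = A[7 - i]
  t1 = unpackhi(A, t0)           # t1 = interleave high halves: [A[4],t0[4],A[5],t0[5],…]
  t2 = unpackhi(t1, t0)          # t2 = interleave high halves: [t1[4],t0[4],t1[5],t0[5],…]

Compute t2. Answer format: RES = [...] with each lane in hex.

RES = [ 0xf9  0x0b  0x3c  0x57  0xea  0x3c  0x7e  0x7e ]

→ t0 |ea|f9|a3|d3|0b|57|3c|7e|
→ t1 |d3|0b|a3|57|f9|3c|ea|7e|
→ t2 |f9|0b|3c|57|ea|3c|7e|7e|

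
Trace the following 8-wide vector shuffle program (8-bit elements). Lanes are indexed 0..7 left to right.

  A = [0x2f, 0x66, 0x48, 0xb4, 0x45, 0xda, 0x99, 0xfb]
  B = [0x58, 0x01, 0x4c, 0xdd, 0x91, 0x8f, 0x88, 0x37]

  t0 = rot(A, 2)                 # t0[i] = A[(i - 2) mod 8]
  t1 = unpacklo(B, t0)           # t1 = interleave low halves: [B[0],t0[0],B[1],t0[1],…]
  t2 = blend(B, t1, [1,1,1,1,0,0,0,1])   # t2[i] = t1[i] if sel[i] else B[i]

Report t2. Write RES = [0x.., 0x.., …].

t0 = [0x99, 0xfb, 0x2f, 0x66, 0x48, 0xb4, 0x45, 0xda]
t1 = [0x58, 0x99, 0x01, 0xfb, 0x4c, 0x2f, 0xdd, 0x66]
t2 = [0x58, 0x99, 0x01, 0xfb, 0x91, 0x8f, 0x88, 0x66]

RES = [ 0x58  0x99  0x01  0xfb  0x91  0x8f  0x88  0x66 ]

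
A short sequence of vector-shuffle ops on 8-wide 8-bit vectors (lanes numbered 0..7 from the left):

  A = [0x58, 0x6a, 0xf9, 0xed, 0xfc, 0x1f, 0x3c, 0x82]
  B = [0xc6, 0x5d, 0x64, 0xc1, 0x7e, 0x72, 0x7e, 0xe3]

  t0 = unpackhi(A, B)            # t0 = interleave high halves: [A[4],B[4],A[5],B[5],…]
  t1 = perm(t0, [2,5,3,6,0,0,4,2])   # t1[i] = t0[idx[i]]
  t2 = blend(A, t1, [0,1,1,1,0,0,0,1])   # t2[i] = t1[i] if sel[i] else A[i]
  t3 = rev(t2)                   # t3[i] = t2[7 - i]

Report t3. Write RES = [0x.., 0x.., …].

RES = [0x1f, 0x3c, 0x1f, 0xfc, 0x82, 0x72, 0x7e, 0x58]

→ t0 |fc|7e|1f|72|3c|7e|82|e3|
→ t1 |1f|7e|72|82|fc|fc|3c|1f|
→ t2 |58|7e|72|82|fc|1f|3c|1f|
→ t3 |1f|3c|1f|fc|82|72|7e|58|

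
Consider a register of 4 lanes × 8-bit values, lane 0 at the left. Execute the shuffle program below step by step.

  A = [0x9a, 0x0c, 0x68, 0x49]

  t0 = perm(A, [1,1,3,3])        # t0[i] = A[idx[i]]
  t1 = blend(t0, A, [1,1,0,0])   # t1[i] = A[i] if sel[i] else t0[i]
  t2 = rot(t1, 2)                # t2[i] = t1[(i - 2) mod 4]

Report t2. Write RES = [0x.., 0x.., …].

RES = [0x49, 0x49, 0x9a, 0x0c]

t0 = [0x0c, 0x0c, 0x49, 0x49]
t1 = [0x9a, 0x0c, 0x49, 0x49]
t2 = [0x49, 0x49, 0x9a, 0x0c]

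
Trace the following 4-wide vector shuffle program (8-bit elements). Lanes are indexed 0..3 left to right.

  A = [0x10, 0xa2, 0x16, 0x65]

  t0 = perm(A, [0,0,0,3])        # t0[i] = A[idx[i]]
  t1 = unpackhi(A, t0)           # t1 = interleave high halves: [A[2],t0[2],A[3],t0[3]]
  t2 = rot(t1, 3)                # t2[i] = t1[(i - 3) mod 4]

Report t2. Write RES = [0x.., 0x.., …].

  t0: 10 10 10 65
  t1: 16 10 65 65
  t2: 10 65 65 16

RES = [0x10, 0x65, 0x65, 0x16]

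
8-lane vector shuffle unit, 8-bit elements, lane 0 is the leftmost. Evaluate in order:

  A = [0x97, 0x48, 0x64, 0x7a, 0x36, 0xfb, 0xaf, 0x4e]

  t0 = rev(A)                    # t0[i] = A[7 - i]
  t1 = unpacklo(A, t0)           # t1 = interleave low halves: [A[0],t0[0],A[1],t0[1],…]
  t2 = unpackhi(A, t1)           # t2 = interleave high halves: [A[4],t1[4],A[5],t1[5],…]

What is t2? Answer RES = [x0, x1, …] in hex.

  t0: 4e af fb 36 7a 64 48 97
  t1: 97 4e 48 af 64 fb 7a 36
  t2: 36 64 fb fb af 7a 4e 36

RES = [0x36, 0x64, 0xfb, 0xfb, 0xaf, 0x7a, 0x4e, 0x36]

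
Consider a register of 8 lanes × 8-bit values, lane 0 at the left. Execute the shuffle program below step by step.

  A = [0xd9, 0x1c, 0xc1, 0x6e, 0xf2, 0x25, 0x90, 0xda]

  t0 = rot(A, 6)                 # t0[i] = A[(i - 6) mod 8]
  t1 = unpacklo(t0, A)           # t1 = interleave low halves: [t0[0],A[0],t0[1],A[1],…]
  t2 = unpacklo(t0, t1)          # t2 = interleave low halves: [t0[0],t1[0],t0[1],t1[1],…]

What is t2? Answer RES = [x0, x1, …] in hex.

→ t0 |c1|6e|f2|25|90|da|d9|1c|
→ t1 |c1|d9|6e|1c|f2|c1|25|6e|
→ t2 |c1|c1|6e|d9|f2|6e|25|1c|

RES = [0xc1, 0xc1, 0x6e, 0xd9, 0xf2, 0x6e, 0x25, 0x1c]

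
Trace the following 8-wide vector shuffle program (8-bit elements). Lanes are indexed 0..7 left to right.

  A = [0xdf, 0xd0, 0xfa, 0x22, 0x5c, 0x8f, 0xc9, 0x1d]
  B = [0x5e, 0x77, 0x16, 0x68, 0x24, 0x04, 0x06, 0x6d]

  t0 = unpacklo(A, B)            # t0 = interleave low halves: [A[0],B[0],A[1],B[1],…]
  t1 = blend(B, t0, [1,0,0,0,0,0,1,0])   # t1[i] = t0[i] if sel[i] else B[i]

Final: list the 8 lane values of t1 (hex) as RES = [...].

RES = [ 0xdf  0x77  0x16  0x68  0x24  0x04  0x22  0x6d ]

t0 = [0xdf, 0x5e, 0xd0, 0x77, 0xfa, 0x16, 0x22, 0x68]
t1 = [0xdf, 0x77, 0x16, 0x68, 0x24, 0x04, 0x22, 0x6d]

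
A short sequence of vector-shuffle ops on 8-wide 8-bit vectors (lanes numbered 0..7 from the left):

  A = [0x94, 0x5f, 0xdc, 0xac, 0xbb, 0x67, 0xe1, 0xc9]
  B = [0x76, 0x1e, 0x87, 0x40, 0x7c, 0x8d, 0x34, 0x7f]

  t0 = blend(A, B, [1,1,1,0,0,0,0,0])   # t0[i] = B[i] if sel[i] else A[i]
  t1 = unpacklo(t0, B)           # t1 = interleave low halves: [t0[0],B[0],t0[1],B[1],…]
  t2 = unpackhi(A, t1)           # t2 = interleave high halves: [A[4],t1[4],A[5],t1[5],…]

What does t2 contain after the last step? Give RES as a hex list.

RES = [0xbb, 0x87, 0x67, 0x87, 0xe1, 0xac, 0xc9, 0x40]

t0 = [0x76, 0x1e, 0x87, 0xac, 0xbb, 0x67, 0xe1, 0xc9]
t1 = [0x76, 0x76, 0x1e, 0x1e, 0x87, 0x87, 0xac, 0x40]
t2 = [0xbb, 0x87, 0x67, 0x87, 0xe1, 0xac, 0xc9, 0x40]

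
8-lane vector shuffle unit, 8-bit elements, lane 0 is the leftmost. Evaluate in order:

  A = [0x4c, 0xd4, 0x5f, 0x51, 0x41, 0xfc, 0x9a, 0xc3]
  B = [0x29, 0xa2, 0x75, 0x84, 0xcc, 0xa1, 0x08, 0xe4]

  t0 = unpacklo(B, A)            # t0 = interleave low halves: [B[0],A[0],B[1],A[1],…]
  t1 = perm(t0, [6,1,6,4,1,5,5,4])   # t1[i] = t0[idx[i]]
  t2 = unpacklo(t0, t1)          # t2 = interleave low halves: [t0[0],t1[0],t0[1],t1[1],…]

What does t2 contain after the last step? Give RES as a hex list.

  t0: 29 4c a2 d4 75 5f 84 51
  t1: 84 4c 84 75 4c 5f 5f 75
  t2: 29 84 4c 4c a2 84 d4 75

RES = [0x29, 0x84, 0x4c, 0x4c, 0xa2, 0x84, 0xd4, 0x75]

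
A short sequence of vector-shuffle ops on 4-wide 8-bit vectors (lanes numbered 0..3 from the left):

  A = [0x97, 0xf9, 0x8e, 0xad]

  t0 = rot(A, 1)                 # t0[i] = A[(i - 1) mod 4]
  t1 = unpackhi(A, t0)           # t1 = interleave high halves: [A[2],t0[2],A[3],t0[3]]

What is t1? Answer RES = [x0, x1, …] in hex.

RES = [ 0x8e  0xf9  0xad  0x8e ]

  t0: ad 97 f9 8e
  t1: 8e f9 ad 8e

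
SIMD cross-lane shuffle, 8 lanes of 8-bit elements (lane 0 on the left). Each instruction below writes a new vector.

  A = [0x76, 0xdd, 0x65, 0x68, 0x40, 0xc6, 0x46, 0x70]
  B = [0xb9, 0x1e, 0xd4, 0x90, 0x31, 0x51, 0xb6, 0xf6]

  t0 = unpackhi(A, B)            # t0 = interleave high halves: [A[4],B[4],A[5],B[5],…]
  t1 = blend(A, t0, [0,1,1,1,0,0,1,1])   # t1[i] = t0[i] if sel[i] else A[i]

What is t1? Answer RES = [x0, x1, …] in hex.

→ t0 |40|31|c6|51|46|b6|70|f6|
→ t1 |76|31|c6|51|40|c6|70|f6|

RES = [0x76, 0x31, 0xc6, 0x51, 0x40, 0xc6, 0x70, 0xf6]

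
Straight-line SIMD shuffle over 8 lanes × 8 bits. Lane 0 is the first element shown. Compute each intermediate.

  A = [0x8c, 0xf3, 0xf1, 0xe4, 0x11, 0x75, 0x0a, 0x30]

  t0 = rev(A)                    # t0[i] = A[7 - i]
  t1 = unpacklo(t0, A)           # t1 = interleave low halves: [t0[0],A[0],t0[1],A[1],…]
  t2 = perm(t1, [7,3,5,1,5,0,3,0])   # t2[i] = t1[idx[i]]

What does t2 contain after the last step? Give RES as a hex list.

t0 = [0x30, 0x0a, 0x75, 0x11, 0xe4, 0xf1, 0xf3, 0x8c]
t1 = [0x30, 0x8c, 0x0a, 0xf3, 0x75, 0xf1, 0x11, 0xe4]
t2 = [0xe4, 0xf3, 0xf1, 0x8c, 0xf1, 0x30, 0xf3, 0x30]

RES = [ 0xe4  0xf3  0xf1  0x8c  0xf1  0x30  0xf3  0x30 ]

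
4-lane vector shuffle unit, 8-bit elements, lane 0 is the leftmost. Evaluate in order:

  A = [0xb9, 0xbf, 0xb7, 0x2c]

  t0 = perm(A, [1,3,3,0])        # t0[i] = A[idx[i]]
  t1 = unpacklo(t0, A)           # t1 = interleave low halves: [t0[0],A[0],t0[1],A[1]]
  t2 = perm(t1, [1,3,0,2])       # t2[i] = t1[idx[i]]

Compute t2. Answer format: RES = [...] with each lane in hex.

t0 = [0xbf, 0x2c, 0x2c, 0xb9]
t1 = [0xbf, 0xb9, 0x2c, 0xbf]
t2 = [0xb9, 0xbf, 0xbf, 0x2c]

RES = [ 0xb9  0xbf  0xbf  0x2c ]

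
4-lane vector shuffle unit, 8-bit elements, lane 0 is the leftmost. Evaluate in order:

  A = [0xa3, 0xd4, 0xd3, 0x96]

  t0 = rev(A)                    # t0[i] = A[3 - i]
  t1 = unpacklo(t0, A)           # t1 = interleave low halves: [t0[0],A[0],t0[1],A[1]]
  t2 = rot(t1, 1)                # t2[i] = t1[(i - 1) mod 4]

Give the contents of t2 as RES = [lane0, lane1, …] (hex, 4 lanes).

RES = [0xd4, 0x96, 0xa3, 0xd3]

  t0: 96 d3 d4 a3
  t1: 96 a3 d3 d4
  t2: d4 96 a3 d3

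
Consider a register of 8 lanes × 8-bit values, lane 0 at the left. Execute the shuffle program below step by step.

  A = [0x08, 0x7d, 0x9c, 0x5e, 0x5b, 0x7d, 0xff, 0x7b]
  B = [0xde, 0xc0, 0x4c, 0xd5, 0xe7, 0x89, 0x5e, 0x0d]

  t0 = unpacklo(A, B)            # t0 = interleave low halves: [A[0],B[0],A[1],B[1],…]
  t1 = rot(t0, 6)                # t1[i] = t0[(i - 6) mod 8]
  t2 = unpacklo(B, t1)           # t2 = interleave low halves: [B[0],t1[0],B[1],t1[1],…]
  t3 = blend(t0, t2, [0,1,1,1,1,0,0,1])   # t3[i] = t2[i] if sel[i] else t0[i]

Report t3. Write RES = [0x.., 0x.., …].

→ t0 |08|de|7d|c0|9c|4c|5e|d5|
→ t1 |7d|c0|9c|4c|5e|d5|08|de|
→ t2 |de|7d|c0|c0|4c|9c|d5|4c|
→ t3 |08|7d|c0|c0|4c|4c|5e|4c|

RES = [0x08, 0x7d, 0xc0, 0xc0, 0x4c, 0x4c, 0x5e, 0x4c]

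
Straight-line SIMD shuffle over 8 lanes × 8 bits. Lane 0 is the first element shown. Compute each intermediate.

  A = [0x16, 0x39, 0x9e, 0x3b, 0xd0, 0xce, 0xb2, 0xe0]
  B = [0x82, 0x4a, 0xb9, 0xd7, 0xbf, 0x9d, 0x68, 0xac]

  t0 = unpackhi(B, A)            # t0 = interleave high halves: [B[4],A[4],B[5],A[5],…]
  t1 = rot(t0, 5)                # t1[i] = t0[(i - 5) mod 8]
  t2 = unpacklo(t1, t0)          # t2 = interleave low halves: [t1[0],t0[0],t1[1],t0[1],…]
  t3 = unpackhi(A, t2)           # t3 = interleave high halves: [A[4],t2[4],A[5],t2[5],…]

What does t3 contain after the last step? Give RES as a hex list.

  t0: bf d0 9d ce 68 b2 ac e0
  t1: ce 68 b2 ac e0 bf d0 9d
  t2: ce bf 68 d0 b2 9d ac ce
  t3: d0 b2 ce 9d b2 ac e0 ce

RES = [0xd0, 0xb2, 0xce, 0x9d, 0xb2, 0xac, 0xe0, 0xce]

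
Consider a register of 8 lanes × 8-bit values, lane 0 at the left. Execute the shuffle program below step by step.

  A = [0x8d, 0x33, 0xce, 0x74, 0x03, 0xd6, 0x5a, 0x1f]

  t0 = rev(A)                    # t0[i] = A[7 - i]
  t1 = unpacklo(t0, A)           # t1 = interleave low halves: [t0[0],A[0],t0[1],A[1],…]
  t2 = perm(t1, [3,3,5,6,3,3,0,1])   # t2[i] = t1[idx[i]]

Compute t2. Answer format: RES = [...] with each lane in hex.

→ t0 |1f|5a|d6|03|74|ce|33|8d|
→ t1 |1f|8d|5a|33|d6|ce|03|74|
→ t2 |33|33|ce|03|33|33|1f|8d|

RES = [ 0x33  0x33  0xce  0x03  0x33  0x33  0x1f  0x8d ]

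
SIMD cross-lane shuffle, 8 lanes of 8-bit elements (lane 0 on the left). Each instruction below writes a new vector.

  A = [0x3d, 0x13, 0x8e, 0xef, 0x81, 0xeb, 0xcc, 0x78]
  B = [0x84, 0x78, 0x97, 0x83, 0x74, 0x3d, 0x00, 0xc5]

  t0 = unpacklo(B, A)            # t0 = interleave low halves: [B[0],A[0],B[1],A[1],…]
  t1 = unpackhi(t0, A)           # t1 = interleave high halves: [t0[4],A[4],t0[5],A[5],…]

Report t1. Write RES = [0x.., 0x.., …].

RES = [ 0x97  0x81  0x8e  0xeb  0x83  0xcc  0xef  0x78 ]

→ t0 |84|3d|78|13|97|8e|83|ef|
→ t1 |97|81|8e|eb|83|cc|ef|78|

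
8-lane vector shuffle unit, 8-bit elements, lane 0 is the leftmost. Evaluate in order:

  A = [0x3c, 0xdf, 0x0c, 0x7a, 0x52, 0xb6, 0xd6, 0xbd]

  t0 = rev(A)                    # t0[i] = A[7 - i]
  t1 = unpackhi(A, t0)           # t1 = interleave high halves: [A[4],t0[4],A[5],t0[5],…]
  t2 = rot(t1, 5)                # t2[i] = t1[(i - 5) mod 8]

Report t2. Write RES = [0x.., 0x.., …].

RES = [0x0c, 0xd6, 0xdf, 0xbd, 0x3c, 0x52, 0x7a, 0xb6]

  t0: bd d6 b6 52 7a 0c df 3c
  t1: 52 7a b6 0c d6 df bd 3c
  t2: 0c d6 df bd 3c 52 7a b6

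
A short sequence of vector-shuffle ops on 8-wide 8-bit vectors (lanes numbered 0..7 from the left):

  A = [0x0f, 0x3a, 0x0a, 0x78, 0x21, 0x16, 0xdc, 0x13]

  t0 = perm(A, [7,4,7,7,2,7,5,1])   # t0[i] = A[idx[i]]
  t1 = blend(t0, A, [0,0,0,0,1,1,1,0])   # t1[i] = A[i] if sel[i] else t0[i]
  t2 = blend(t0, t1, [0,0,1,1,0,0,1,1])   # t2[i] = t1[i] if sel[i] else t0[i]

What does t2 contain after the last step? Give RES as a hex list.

→ t0 |13|21|13|13|0a|13|16|3a|
→ t1 |13|21|13|13|21|16|dc|3a|
→ t2 |13|21|13|13|0a|13|dc|3a|

RES = [ 0x13  0x21  0x13  0x13  0x0a  0x13  0xdc  0x3a ]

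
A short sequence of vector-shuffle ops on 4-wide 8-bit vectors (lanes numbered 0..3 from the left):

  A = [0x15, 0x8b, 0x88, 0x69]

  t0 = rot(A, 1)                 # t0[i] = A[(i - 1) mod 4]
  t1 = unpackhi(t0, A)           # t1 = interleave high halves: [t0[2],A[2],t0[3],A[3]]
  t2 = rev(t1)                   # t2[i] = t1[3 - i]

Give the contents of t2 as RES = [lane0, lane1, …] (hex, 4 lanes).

RES = [0x69, 0x88, 0x88, 0x8b]

t0 = [0x69, 0x15, 0x8b, 0x88]
t1 = [0x8b, 0x88, 0x88, 0x69]
t2 = [0x69, 0x88, 0x88, 0x8b]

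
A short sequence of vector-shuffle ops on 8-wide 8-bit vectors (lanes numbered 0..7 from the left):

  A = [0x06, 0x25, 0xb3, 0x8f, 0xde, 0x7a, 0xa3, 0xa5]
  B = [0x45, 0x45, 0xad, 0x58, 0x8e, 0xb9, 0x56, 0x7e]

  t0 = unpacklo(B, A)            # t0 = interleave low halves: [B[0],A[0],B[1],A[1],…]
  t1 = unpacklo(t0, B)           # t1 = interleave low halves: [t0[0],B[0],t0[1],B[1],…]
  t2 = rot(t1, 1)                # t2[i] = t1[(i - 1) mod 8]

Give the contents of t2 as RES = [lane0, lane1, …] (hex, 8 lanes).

RES = [ 0x58  0x45  0x45  0x06  0x45  0x45  0xad  0x25 ]

t0 = [0x45, 0x06, 0x45, 0x25, 0xad, 0xb3, 0x58, 0x8f]
t1 = [0x45, 0x45, 0x06, 0x45, 0x45, 0xad, 0x25, 0x58]
t2 = [0x58, 0x45, 0x45, 0x06, 0x45, 0x45, 0xad, 0x25]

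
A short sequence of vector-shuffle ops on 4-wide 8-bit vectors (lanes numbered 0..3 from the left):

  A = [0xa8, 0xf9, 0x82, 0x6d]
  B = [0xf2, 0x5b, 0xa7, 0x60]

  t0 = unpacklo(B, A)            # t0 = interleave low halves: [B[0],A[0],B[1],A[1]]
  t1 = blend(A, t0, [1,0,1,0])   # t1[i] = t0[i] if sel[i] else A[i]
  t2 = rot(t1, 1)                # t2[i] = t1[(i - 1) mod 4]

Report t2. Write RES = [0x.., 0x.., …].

RES = [0x6d, 0xf2, 0xf9, 0x5b]

  t0: f2 a8 5b f9
  t1: f2 f9 5b 6d
  t2: 6d f2 f9 5b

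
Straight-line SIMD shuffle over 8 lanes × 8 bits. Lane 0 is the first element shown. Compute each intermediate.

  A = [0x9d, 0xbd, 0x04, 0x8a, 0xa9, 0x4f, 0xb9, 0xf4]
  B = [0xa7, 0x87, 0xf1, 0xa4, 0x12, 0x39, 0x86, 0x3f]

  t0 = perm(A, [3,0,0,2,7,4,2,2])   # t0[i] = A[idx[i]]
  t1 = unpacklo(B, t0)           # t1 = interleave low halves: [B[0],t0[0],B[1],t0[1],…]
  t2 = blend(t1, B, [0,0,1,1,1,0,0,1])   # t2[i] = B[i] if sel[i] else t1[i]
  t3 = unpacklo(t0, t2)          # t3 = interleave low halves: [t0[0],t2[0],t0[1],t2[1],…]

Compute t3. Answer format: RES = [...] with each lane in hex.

RES = [ 0x8a  0xa7  0x9d  0x8a  0x9d  0xf1  0x04  0xa4 ]

  t0: 8a 9d 9d 04 f4 a9 04 04
  t1: a7 8a 87 9d f1 9d a4 04
  t2: a7 8a f1 a4 12 9d a4 3f
  t3: 8a a7 9d 8a 9d f1 04 a4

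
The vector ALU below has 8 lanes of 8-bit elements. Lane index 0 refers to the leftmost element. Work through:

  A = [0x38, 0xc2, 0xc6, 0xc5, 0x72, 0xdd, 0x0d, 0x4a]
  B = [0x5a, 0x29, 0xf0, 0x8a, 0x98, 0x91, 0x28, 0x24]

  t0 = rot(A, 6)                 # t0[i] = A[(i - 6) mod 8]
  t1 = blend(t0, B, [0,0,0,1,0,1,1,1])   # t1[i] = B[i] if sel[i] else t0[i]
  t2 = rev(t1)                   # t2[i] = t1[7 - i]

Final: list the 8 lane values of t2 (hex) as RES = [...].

RES = [ 0x24  0x28  0x91  0x0d  0x8a  0x72  0xc5  0xc6 ]

t0 = [0xc6, 0xc5, 0x72, 0xdd, 0x0d, 0x4a, 0x38, 0xc2]
t1 = [0xc6, 0xc5, 0x72, 0x8a, 0x0d, 0x91, 0x28, 0x24]
t2 = [0x24, 0x28, 0x91, 0x0d, 0x8a, 0x72, 0xc5, 0xc6]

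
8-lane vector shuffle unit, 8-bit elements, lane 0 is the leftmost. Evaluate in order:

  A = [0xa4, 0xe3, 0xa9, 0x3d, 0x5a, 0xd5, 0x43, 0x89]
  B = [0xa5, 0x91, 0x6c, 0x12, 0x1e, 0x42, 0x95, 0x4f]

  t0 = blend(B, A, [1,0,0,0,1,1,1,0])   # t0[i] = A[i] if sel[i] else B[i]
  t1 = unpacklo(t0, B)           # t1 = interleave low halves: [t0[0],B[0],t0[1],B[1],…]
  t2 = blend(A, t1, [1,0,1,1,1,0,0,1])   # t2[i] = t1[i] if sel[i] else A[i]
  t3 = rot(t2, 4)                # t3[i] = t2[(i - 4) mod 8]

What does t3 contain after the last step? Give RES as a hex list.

  t0: a4 91 6c 12 5a d5 43 4f
  t1: a4 a5 91 91 6c 6c 12 12
  t2: a4 e3 91 91 6c d5 43 12
  t3: 6c d5 43 12 a4 e3 91 91

RES = [0x6c, 0xd5, 0x43, 0x12, 0xa4, 0xe3, 0x91, 0x91]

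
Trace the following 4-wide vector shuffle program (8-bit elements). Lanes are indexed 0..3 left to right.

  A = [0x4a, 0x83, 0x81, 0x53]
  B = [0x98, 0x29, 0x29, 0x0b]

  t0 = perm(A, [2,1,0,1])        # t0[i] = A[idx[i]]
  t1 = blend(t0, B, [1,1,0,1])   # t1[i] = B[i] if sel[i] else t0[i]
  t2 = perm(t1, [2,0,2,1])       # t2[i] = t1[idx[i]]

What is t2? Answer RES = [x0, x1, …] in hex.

RES = [0x4a, 0x98, 0x4a, 0x29]

t0 = [0x81, 0x83, 0x4a, 0x83]
t1 = [0x98, 0x29, 0x4a, 0x0b]
t2 = [0x4a, 0x98, 0x4a, 0x29]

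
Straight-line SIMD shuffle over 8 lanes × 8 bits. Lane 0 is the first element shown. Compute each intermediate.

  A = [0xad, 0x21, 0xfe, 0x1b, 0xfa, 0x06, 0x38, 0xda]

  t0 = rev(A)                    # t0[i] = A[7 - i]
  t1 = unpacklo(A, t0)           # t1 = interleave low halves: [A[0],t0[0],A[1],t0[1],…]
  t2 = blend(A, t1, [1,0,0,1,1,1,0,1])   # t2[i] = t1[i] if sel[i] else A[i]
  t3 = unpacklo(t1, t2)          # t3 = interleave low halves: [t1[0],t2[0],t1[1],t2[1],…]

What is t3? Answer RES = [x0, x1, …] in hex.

RES = [0xad, 0xad, 0xda, 0x21, 0x21, 0xfe, 0x38, 0x38]

t0 = [0xda, 0x38, 0x06, 0xfa, 0x1b, 0xfe, 0x21, 0xad]
t1 = [0xad, 0xda, 0x21, 0x38, 0xfe, 0x06, 0x1b, 0xfa]
t2 = [0xad, 0x21, 0xfe, 0x38, 0xfe, 0x06, 0x38, 0xfa]
t3 = [0xad, 0xad, 0xda, 0x21, 0x21, 0xfe, 0x38, 0x38]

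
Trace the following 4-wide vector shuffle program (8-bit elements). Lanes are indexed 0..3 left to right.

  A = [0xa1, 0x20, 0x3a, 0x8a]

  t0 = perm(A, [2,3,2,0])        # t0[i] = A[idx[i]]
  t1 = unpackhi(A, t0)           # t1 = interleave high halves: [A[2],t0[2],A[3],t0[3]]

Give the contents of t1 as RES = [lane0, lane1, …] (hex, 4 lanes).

  t0: 3a 8a 3a a1
  t1: 3a 3a 8a a1

RES = [ 0x3a  0x3a  0x8a  0xa1 ]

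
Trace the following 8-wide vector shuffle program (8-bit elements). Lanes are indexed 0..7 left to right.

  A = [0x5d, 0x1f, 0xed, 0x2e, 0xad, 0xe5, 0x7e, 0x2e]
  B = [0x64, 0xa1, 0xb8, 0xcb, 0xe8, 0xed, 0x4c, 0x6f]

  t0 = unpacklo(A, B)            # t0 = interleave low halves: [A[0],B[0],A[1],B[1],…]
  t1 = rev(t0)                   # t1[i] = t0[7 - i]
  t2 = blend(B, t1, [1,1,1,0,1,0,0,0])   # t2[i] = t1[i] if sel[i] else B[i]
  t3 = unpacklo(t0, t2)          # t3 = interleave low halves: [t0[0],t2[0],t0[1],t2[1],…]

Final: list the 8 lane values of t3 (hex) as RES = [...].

RES = [ 0x5d  0xcb  0x64  0x2e  0x1f  0xb8  0xa1  0xcb ]

  t0: 5d 64 1f a1 ed b8 2e cb
  t1: cb 2e b8 ed a1 1f 64 5d
  t2: cb 2e b8 cb a1 ed 4c 6f
  t3: 5d cb 64 2e 1f b8 a1 cb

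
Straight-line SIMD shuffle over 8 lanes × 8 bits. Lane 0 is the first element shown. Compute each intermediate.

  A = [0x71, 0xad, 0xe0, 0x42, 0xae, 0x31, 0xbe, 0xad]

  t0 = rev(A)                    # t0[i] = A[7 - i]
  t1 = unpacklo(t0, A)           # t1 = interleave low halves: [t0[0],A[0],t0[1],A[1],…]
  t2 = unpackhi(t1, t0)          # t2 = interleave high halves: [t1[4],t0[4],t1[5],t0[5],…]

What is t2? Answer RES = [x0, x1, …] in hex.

→ t0 |ad|be|31|ae|42|e0|ad|71|
→ t1 |ad|71|be|ad|31|e0|ae|42|
→ t2 |31|42|e0|e0|ae|ad|42|71|

RES = [0x31, 0x42, 0xe0, 0xe0, 0xae, 0xad, 0x42, 0x71]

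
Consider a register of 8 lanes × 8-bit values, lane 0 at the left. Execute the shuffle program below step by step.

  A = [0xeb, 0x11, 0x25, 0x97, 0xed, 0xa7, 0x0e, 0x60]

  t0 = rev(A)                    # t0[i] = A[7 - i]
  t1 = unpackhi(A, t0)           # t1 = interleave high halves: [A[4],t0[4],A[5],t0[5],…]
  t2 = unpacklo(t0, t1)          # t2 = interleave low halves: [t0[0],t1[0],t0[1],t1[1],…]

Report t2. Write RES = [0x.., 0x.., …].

→ t0 |60|0e|a7|ed|97|25|11|eb|
→ t1 |ed|97|a7|25|0e|11|60|eb|
→ t2 |60|ed|0e|97|a7|a7|ed|25|

RES = [0x60, 0xed, 0x0e, 0x97, 0xa7, 0xa7, 0xed, 0x25]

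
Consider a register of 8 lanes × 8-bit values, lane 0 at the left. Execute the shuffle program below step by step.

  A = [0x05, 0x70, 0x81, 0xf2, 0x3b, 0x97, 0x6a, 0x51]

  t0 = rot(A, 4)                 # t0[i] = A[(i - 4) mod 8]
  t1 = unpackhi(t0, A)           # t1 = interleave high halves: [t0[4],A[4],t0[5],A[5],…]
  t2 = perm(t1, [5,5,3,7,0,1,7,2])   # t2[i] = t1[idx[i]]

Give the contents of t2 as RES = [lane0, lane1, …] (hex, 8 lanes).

RES = [ 0x6a  0x6a  0x97  0x51  0x05  0x3b  0x51  0x70 ]

→ t0 |3b|97|6a|51|05|70|81|f2|
→ t1 |05|3b|70|97|81|6a|f2|51|
→ t2 |6a|6a|97|51|05|3b|51|70|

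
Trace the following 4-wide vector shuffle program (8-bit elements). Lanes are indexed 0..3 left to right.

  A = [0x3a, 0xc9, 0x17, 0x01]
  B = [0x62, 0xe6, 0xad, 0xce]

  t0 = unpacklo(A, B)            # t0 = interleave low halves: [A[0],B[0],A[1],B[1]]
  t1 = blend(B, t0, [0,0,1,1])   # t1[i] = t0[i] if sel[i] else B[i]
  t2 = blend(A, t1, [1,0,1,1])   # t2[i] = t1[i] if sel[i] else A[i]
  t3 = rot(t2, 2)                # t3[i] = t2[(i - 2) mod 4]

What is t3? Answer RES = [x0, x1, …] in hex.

→ t0 |3a|62|c9|e6|
→ t1 |62|e6|c9|e6|
→ t2 |62|c9|c9|e6|
→ t3 |c9|e6|62|c9|

RES = [0xc9, 0xe6, 0x62, 0xc9]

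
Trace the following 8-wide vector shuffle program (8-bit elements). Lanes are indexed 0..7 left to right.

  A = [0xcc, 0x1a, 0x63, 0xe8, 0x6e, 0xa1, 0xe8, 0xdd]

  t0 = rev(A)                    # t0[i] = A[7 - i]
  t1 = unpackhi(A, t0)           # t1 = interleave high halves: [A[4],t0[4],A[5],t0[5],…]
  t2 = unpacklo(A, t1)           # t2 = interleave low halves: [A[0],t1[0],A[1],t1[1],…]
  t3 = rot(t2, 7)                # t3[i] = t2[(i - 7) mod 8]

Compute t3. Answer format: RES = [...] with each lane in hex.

  t0: dd e8 a1 6e e8 63 1a cc
  t1: 6e e8 a1 63 e8 1a dd cc
  t2: cc 6e 1a e8 63 a1 e8 63
  t3: 6e 1a e8 63 a1 e8 63 cc

RES = [0x6e, 0x1a, 0xe8, 0x63, 0xa1, 0xe8, 0x63, 0xcc]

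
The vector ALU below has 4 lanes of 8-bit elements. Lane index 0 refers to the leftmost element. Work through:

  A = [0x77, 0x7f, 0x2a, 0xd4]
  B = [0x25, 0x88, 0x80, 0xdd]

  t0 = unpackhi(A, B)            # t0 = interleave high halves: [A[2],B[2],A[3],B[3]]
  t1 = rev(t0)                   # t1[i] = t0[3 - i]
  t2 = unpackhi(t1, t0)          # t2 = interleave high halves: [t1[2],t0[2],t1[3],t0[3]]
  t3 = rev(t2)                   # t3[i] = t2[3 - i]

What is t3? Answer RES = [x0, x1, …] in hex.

RES = [0xdd, 0x2a, 0xd4, 0x80]

t0 = [0x2a, 0x80, 0xd4, 0xdd]
t1 = [0xdd, 0xd4, 0x80, 0x2a]
t2 = [0x80, 0xd4, 0x2a, 0xdd]
t3 = [0xdd, 0x2a, 0xd4, 0x80]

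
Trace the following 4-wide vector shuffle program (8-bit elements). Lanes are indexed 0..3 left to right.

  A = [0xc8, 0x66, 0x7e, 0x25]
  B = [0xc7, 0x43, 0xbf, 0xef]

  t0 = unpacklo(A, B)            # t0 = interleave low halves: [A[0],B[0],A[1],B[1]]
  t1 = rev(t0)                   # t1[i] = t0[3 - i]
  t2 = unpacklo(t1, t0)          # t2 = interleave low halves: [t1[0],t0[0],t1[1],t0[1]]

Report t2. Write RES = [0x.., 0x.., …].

→ t0 |c8|c7|66|43|
→ t1 |43|66|c7|c8|
→ t2 |43|c8|66|c7|

RES = [0x43, 0xc8, 0x66, 0xc7]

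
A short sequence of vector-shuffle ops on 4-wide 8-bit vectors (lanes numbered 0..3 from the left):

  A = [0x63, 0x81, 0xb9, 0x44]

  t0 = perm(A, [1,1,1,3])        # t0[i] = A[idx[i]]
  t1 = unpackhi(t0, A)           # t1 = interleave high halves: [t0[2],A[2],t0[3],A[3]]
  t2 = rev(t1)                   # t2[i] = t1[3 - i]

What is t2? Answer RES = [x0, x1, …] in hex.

RES = [ 0x44  0x44  0xb9  0x81 ]

  t0: 81 81 81 44
  t1: 81 b9 44 44
  t2: 44 44 b9 81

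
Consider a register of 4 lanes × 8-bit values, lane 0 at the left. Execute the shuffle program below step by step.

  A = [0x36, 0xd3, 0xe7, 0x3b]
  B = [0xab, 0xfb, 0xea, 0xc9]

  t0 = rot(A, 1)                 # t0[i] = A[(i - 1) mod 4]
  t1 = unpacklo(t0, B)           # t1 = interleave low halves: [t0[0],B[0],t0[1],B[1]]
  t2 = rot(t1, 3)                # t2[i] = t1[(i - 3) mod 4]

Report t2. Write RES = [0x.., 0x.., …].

RES = [ 0xab  0x36  0xfb  0x3b ]

  t0: 3b 36 d3 e7
  t1: 3b ab 36 fb
  t2: ab 36 fb 3b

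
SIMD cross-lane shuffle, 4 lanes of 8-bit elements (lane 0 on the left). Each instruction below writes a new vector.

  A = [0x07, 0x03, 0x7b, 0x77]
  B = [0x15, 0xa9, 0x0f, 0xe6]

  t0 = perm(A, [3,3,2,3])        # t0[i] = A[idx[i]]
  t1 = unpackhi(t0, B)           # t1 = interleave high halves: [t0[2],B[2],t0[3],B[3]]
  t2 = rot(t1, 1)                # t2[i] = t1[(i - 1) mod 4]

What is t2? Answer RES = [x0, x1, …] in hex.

  t0: 77 77 7b 77
  t1: 7b 0f 77 e6
  t2: e6 7b 0f 77

RES = [0xe6, 0x7b, 0x0f, 0x77]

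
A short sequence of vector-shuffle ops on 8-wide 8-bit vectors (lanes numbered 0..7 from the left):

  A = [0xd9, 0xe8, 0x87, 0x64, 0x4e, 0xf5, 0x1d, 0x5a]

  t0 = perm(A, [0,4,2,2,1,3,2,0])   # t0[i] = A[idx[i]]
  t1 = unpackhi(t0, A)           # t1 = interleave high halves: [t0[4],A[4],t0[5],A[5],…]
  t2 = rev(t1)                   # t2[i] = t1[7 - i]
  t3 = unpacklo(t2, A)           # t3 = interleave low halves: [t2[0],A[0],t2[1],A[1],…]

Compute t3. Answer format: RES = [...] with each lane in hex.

RES = [0x5a, 0xd9, 0xd9, 0xe8, 0x1d, 0x87, 0x87, 0x64]

  t0: d9 4e 87 87 e8 64 87 d9
  t1: e8 4e 64 f5 87 1d d9 5a
  t2: 5a d9 1d 87 f5 64 4e e8
  t3: 5a d9 d9 e8 1d 87 87 64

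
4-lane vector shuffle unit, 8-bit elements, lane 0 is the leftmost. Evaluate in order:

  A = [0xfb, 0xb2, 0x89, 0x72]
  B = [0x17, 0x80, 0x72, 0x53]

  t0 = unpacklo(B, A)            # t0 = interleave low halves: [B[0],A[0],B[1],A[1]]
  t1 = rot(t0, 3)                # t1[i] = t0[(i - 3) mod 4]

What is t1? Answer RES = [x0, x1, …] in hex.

→ t0 |17|fb|80|b2|
→ t1 |fb|80|b2|17|

RES = [ 0xfb  0x80  0xb2  0x17 ]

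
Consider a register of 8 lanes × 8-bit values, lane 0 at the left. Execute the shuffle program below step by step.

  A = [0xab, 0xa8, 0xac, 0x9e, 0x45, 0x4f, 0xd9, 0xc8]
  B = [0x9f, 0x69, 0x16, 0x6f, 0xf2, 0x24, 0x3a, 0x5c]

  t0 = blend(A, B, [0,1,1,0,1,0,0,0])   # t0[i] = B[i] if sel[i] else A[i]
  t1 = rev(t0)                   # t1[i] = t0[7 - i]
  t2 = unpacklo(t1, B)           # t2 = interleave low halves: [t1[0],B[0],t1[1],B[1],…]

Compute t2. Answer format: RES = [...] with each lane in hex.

→ t0 |ab|69|16|9e|f2|4f|d9|c8|
→ t1 |c8|d9|4f|f2|9e|16|69|ab|
→ t2 |c8|9f|d9|69|4f|16|f2|6f|

RES = [ 0xc8  0x9f  0xd9  0x69  0x4f  0x16  0xf2  0x6f ]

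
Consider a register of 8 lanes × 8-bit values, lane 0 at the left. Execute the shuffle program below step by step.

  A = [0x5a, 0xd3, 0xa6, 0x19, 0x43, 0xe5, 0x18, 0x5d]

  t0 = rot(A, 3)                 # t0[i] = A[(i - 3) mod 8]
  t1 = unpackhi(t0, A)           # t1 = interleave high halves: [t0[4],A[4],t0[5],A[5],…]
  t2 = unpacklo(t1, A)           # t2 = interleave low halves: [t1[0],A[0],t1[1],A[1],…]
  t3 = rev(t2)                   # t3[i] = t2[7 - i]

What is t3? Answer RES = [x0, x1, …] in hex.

→ t0 |e5|18|5d|5a|d3|a6|19|43|
→ t1 |d3|43|a6|e5|19|18|43|5d|
→ t2 |d3|5a|43|d3|a6|a6|e5|19|
→ t3 |19|e5|a6|a6|d3|43|5a|d3|

RES = [ 0x19  0xe5  0xa6  0xa6  0xd3  0x43  0x5a  0xd3 ]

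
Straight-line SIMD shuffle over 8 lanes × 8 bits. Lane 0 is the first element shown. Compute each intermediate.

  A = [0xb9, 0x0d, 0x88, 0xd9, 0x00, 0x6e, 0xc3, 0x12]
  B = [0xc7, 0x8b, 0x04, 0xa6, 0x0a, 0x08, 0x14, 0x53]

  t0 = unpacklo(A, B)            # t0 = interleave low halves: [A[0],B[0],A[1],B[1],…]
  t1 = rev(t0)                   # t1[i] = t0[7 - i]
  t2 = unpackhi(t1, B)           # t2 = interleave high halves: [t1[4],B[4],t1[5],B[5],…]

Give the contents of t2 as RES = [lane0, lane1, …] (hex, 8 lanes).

→ t0 |b9|c7|0d|8b|88|04|d9|a6|
→ t1 |a6|d9|04|88|8b|0d|c7|b9|
→ t2 |8b|0a|0d|08|c7|14|b9|53|

RES = [ 0x8b  0x0a  0x0d  0x08  0xc7  0x14  0xb9  0x53 ]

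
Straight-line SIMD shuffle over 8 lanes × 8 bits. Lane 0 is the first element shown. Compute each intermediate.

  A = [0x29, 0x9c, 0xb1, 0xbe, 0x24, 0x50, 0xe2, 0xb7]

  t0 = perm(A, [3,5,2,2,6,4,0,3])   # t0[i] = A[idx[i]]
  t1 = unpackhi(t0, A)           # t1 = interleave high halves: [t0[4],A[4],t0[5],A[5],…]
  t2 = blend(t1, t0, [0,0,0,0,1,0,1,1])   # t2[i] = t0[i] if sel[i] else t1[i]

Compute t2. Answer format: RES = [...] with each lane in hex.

  t0: be 50 b1 b1 e2 24 29 be
  t1: e2 24 24 50 29 e2 be b7
  t2: e2 24 24 50 e2 e2 29 be

RES = [ 0xe2  0x24  0x24  0x50  0xe2  0xe2  0x29  0xbe ]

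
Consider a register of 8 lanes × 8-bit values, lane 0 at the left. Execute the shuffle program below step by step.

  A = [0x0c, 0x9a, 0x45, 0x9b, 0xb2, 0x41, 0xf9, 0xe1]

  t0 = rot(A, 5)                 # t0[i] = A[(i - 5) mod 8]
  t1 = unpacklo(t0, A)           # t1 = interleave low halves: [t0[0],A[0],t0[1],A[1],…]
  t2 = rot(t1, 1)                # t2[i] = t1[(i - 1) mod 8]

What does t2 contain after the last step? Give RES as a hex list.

  t0: 9b b2 41 f9 e1 0c 9a 45
  t1: 9b 0c b2 9a 41 45 f9 9b
  t2: 9b 9b 0c b2 9a 41 45 f9

RES = [0x9b, 0x9b, 0x0c, 0xb2, 0x9a, 0x41, 0x45, 0xf9]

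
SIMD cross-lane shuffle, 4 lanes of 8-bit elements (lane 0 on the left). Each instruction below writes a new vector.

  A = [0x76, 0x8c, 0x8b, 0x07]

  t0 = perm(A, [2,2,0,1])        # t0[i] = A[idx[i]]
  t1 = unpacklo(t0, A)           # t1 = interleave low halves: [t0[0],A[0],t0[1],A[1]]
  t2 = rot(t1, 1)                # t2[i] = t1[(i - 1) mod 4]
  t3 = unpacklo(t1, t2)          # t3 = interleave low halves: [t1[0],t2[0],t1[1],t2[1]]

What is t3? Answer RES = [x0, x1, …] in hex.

t0 = [0x8b, 0x8b, 0x76, 0x8c]
t1 = [0x8b, 0x76, 0x8b, 0x8c]
t2 = [0x8c, 0x8b, 0x76, 0x8b]
t3 = [0x8b, 0x8c, 0x76, 0x8b]

RES = [0x8b, 0x8c, 0x76, 0x8b]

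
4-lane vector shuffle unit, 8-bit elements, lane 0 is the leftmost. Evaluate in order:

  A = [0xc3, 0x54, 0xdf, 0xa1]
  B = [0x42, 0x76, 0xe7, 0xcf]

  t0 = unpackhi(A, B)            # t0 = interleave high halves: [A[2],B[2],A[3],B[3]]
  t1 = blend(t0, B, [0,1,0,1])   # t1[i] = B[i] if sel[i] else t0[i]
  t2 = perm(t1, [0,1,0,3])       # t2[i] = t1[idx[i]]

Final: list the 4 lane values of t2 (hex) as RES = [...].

RES = [ 0xdf  0x76  0xdf  0xcf ]

→ t0 |df|e7|a1|cf|
→ t1 |df|76|a1|cf|
→ t2 |df|76|df|cf|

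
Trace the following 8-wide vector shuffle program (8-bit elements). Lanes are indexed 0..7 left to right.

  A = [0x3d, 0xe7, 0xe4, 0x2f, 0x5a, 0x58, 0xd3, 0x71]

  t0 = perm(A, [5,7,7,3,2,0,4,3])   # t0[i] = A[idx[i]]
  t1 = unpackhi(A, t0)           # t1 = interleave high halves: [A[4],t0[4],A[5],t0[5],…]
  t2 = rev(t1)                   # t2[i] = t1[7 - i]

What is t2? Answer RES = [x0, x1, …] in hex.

RES = [0x2f, 0x71, 0x5a, 0xd3, 0x3d, 0x58, 0xe4, 0x5a]

→ t0 |58|71|71|2f|e4|3d|5a|2f|
→ t1 |5a|e4|58|3d|d3|5a|71|2f|
→ t2 |2f|71|5a|d3|3d|58|e4|5a|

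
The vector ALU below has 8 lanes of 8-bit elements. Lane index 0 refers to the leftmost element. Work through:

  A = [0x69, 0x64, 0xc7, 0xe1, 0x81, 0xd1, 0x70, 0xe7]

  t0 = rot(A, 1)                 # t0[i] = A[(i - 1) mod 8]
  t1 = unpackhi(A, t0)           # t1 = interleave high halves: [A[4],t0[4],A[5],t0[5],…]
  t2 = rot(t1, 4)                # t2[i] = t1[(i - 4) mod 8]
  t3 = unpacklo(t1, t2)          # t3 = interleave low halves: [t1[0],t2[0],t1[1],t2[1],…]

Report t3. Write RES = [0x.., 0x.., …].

→ t0 |e7|69|64|c7|e1|81|d1|70|
→ t1 |81|e1|d1|81|70|d1|e7|70|
→ t2 |70|d1|e7|70|81|e1|d1|81|
→ t3 |81|70|e1|d1|d1|e7|81|70|

RES = [0x81, 0x70, 0xe1, 0xd1, 0xd1, 0xe7, 0x81, 0x70]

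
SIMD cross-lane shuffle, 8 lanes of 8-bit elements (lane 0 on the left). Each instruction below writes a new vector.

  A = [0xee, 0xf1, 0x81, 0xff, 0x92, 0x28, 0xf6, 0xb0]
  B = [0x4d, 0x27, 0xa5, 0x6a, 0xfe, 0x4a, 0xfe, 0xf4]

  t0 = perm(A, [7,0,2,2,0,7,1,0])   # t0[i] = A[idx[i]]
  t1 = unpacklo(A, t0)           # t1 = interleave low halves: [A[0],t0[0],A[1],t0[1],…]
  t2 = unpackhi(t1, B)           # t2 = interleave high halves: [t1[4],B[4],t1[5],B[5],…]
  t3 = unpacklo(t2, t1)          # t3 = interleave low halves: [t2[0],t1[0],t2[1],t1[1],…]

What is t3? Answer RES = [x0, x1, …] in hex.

RES = [ 0x81  0xee  0xfe  0xb0  0x81  0xf1  0x4a  0xee ]

→ t0 |b0|ee|81|81|ee|b0|f1|ee|
→ t1 |ee|b0|f1|ee|81|81|ff|81|
→ t2 |81|fe|81|4a|ff|fe|81|f4|
→ t3 |81|ee|fe|b0|81|f1|4a|ee|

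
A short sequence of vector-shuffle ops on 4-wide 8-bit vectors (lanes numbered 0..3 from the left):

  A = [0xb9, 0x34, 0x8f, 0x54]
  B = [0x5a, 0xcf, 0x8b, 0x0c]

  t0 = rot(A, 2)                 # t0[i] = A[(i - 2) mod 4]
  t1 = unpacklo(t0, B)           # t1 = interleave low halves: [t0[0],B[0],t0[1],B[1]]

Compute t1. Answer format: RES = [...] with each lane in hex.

→ t0 |8f|54|b9|34|
→ t1 |8f|5a|54|cf|

RES = [0x8f, 0x5a, 0x54, 0xcf]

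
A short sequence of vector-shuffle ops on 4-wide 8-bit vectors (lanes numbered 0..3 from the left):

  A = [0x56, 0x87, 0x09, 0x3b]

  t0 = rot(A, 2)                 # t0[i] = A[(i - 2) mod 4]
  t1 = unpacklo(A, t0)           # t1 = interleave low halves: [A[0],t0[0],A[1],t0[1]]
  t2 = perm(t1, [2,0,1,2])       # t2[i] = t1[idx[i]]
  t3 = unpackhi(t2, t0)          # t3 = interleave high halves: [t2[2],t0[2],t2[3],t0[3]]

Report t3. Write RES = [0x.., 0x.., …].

RES = [0x09, 0x56, 0x87, 0x87]

→ t0 |09|3b|56|87|
→ t1 |56|09|87|3b|
→ t2 |87|56|09|87|
→ t3 |09|56|87|87|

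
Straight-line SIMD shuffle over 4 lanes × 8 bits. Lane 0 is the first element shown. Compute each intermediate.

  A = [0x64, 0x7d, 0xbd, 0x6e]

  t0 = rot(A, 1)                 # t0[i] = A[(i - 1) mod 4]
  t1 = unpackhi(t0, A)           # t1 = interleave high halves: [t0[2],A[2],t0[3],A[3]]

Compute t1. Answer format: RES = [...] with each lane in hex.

→ t0 |6e|64|7d|bd|
→ t1 |7d|bd|bd|6e|

RES = [0x7d, 0xbd, 0xbd, 0x6e]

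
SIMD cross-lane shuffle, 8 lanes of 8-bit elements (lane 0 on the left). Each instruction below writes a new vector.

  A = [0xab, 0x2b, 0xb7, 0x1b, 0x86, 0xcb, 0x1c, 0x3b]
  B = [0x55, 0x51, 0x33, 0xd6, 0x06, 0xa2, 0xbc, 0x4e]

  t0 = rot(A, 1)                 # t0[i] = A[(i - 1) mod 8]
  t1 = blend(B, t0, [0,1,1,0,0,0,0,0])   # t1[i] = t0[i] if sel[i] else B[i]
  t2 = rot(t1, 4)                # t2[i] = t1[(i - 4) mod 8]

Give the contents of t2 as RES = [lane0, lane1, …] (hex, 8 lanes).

  t0: 3b ab 2b b7 1b 86 cb 1c
  t1: 55 ab 2b d6 06 a2 bc 4e
  t2: 06 a2 bc 4e 55 ab 2b d6

RES = [0x06, 0xa2, 0xbc, 0x4e, 0x55, 0xab, 0x2b, 0xd6]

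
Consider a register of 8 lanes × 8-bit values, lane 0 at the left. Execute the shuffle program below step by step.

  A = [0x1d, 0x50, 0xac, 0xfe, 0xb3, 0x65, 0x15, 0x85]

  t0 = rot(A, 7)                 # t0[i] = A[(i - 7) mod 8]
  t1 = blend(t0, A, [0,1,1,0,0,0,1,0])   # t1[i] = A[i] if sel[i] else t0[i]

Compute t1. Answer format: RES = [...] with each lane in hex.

→ t0 |50|ac|fe|b3|65|15|85|1d|
→ t1 |50|50|ac|b3|65|15|15|1d|

RES = [0x50, 0x50, 0xac, 0xb3, 0x65, 0x15, 0x15, 0x1d]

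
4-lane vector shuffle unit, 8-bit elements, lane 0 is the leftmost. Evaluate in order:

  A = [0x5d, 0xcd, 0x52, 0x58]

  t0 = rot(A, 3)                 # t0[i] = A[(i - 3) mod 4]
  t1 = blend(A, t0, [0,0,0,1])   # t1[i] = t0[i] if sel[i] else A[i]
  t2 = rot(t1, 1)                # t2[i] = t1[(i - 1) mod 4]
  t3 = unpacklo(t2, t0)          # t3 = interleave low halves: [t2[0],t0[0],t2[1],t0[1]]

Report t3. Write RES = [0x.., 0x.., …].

RES = [ 0x5d  0xcd  0x5d  0x52 ]

t0 = [0xcd, 0x52, 0x58, 0x5d]
t1 = [0x5d, 0xcd, 0x52, 0x5d]
t2 = [0x5d, 0x5d, 0xcd, 0x52]
t3 = [0x5d, 0xcd, 0x5d, 0x52]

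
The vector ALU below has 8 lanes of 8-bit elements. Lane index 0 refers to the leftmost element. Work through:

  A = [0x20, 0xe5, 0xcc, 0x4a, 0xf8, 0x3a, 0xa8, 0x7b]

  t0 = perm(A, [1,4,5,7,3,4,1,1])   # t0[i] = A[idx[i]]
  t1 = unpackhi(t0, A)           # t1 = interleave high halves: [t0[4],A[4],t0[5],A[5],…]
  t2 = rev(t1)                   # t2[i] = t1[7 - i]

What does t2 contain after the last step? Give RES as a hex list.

t0 = [0xe5, 0xf8, 0x3a, 0x7b, 0x4a, 0xf8, 0xe5, 0xe5]
t1 = [0x4a, 0xf8, 0xf8, 0x3a, 0xe5, 0xa8, 0xe5, 0x7b]
t2 = [0x7b, 0xe5, 0xa8, 0xe5, 0x3a, 0xf8, 0xf8, 0x4a]

RES = [ 0x7b  0xe5  0xa8  0xe5  0x3a  0xf8  0xf8  0x4a ]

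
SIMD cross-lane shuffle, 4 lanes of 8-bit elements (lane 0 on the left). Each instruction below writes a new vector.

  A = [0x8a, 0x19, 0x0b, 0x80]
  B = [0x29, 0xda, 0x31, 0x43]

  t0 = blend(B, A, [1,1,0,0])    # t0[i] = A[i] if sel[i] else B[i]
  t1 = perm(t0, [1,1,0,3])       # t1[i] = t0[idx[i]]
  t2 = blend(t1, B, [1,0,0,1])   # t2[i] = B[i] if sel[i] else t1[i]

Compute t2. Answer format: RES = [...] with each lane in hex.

RES = [0x29, 0x19, 0x8a, 0x43]

  t0: 8a 19 31 43
  t1: 19 19 8a 43
  t2: 29 19 8a 43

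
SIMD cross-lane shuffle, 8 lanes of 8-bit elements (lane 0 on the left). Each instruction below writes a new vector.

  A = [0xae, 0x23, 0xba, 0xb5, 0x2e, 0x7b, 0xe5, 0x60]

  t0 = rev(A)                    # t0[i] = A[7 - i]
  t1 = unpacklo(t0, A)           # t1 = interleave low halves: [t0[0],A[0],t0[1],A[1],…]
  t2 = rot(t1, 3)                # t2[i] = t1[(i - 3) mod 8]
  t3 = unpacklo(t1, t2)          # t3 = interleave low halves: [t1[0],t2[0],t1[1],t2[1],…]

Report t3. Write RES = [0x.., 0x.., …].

RES = [0x60, 0xba, 0xae, 0x2e, 0xe5, 0xb5, 0x23, 0x60]

t0 = [0x60, 0xe5, 0x7b, 0x2e, 0xb5, 0xba, 0x23, 0xae]
t1 = [0x60, 0xae, 0xe5, 0x23, 0x7b, 0xba, 0x2e, 0xb5]
t2 = [0xba, 0x2e, 0xb5, 0x60, 0xae, 0xe5, 0x23, 0x7b]
t3 = [0x60, 0xba, 0xae, 0x2e, 0xe5, 0xb5, 0x23, 0x60]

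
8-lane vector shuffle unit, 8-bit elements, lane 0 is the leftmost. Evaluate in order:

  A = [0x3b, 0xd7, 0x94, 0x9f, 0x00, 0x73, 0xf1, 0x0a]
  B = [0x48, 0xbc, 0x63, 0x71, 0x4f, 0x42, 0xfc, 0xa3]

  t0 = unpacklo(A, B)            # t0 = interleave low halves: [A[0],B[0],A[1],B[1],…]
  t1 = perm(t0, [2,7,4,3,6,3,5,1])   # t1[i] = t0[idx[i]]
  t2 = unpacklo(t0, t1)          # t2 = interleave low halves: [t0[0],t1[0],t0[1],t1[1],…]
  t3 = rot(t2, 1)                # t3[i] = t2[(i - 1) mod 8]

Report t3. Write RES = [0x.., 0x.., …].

RES = [ 0xbc  0x3b  0xd7  0x48  0x71  0xd7  0x94  0xbc ]

→ t0 |3b|48|d7|bc|94|63|9f|71|
→ t1 |d7|71|94|bc|9f|bc|63|48|
→ t2 |3b|d7|48|71|d7|94|bc|bc|
→ t3 |bc|3b|d7|48|71|d7|94|bc|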